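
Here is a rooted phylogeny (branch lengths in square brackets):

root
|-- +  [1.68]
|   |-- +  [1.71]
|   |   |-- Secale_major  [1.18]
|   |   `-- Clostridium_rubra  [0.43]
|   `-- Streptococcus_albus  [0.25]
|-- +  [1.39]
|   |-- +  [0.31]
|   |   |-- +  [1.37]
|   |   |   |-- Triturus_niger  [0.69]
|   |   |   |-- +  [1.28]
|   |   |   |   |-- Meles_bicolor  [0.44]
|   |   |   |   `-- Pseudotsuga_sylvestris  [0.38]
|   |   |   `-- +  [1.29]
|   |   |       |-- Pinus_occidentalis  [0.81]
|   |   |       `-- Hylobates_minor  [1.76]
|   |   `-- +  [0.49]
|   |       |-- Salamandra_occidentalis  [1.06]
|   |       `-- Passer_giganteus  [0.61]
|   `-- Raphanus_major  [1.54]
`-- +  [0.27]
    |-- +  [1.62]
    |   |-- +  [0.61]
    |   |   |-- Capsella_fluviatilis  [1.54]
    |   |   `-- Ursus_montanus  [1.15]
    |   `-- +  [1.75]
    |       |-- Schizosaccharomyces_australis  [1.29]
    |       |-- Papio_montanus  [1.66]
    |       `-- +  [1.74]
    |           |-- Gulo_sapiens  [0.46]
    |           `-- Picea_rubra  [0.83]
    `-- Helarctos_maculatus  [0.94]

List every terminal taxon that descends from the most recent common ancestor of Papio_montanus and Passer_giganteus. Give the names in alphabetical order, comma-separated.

Tracing Papio_montanus: it sits inside (Schizosaccharomyces_australis,Papio_montanus,(Gulo_sapiens,Picea_rubra)).
Tracing Passer_giganteus: it sits inside (Salamandra_occidentalis,Passer_giganteus).
The smallest clade enclosing both is the whole tree (their MRCA is the root), so the answer is all 18 tips in alphabetical order.

Capsella_fluviatilis, Clostridium_rubra, Gulo_sapiens, Helarctos_maculatus, Hylobates_minor, Meles_bicolor, Papio_montanus, Passer_giganteus, Picea_rubra, Pinus_occidentalis, Pseudotsuga_sylvestris, Raphanus_major, Salamandra_occidentalis, Schizosaccharomyces_australis, Secale_major, Streptococcus_albus, Triturus_niger, Ursus_montanus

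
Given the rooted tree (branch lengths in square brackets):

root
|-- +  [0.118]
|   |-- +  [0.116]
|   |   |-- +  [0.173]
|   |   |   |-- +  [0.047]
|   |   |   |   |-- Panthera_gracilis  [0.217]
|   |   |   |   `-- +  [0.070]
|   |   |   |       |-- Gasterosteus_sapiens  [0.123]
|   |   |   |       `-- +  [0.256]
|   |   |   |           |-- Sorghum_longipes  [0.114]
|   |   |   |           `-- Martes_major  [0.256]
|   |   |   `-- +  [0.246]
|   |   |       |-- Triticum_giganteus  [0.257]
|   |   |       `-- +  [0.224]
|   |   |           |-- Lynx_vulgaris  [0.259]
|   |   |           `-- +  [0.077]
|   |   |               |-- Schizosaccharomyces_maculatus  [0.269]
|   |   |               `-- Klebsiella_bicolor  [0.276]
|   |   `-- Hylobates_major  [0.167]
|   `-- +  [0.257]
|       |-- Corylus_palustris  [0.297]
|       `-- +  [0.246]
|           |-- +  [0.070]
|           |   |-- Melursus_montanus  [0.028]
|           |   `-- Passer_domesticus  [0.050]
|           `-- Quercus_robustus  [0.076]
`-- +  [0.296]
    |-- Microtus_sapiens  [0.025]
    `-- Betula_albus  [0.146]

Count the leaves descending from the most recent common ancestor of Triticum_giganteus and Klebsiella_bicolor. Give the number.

4

The MRCA of Triticum_giganteus and Klebsiella_bicolor is the node subtending (Triticum_giganteus,(Lynx_vulgaris,(Schizosaccharomyces_maculatus,Klebsiella_bicolor))).
That clade contains 4 terminal taxa: Klebsiella_bicolor, Lynx_vulgaris, Schizosaccharomyces_maculatus, Triticum_giganteus.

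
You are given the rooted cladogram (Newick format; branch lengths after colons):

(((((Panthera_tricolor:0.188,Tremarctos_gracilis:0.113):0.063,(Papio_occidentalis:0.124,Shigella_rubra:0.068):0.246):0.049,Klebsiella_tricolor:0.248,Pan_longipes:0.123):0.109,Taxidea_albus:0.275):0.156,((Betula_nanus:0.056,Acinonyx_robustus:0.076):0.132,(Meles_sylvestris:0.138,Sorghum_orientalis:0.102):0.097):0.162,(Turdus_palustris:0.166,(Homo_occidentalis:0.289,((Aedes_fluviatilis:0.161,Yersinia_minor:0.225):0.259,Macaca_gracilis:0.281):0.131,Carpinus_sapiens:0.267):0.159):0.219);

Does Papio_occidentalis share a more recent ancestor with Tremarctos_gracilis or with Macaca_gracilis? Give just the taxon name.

The MRCA of Papio_occidentalis and Tremarctos_gracilis subtends ((Panthera_tricolor,Tremarctos_gracilis),(Papio_occidentalis,Shigella_rubra)) (4 taxa).
The MRCA of Papio_occidentalis and Macaca_gracilis is the root, subtending the entire tree (17 taxa).
The first is nested inside the second, so Papio_occidentalis shares a more recent common ancestor with Tremarctos_gracilis.

Tremarctos_gracilis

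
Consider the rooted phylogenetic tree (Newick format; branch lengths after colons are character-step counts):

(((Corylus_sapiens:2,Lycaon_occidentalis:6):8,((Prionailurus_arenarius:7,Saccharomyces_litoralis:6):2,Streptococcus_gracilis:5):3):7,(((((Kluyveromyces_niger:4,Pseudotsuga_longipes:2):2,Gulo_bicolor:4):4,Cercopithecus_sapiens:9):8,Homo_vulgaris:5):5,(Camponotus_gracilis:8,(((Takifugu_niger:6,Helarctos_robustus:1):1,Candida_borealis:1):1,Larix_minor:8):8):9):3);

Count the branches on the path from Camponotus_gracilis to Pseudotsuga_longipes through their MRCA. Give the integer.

7

The MRCA of Camponotus_gracilis and Pseudotsuga_longipes is the node subtending (((((Kluyveromyces_niger,Pseudotsuga_longipes),Gulo_bicolor),Cercopithecus_sapiens),Homo_vulgaris),(Camponotus_gracilis,(((Takifugu_niger,Helarctos_robustus),Candida_borealis),Larix_minor))).
From Camponotus_gracilis up to that node: 2 branches. From Pseudotsuga_longipes up to the same node: 5 branches. Total: 2 + 5 = 7.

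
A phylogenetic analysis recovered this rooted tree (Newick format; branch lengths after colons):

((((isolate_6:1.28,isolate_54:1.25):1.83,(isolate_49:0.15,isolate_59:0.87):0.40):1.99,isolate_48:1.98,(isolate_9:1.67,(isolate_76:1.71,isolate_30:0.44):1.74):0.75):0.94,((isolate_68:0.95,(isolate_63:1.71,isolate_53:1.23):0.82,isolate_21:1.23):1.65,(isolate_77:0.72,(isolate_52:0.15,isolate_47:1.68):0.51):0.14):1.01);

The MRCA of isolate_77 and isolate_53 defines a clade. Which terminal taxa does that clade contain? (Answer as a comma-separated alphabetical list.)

Tracing isolate_77: it sits inside (isolate_77,(isolate_52,isolate_47)).
Tracing isolate_53: it sits inside (isolate_63,isolate_53).
The smallest clade enclosing both is ((isolate_68,(isolate_63,isolate_53),isolate_21),(isolate_77,(isolate_52,isolate_47))); the answer is its 7 terminal taxa in alphabetical order.

isolate_21, isolate_47, isolate_52, isolate_53, isolate_63, isolate_68, isolate_77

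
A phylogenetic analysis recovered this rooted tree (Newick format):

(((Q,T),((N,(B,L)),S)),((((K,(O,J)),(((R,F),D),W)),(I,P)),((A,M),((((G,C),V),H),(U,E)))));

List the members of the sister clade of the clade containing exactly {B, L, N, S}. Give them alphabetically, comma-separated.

Q, T

The clade containing exactly {B, L, N, S} attaches to the tree at the node subtending ((Q,T),((N,(B,L)),S)).
The other lineage descending from that same node — the sister group — is (Q,T); its 2 tips in alphabetical order are the answer.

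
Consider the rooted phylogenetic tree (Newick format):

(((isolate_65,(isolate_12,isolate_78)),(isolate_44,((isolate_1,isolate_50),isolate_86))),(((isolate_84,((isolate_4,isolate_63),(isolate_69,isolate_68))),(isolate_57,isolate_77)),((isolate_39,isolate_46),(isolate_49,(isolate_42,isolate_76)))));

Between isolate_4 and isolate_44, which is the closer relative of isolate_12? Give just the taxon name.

The MRCA of isolate_12 and isolate_44 subtends ((isolate_65,(isolate_12,isolate_78)),(isolate_44,((isolate_1,isolate_50),isolate_86))) (7 taxa).
The MRCA of isolate_12 and isolate_4 is the root, subtending the entire tree (19 taxa).
The first is nested inside the second, so isolate_12 shares a more recent common ancestor with isolate_44.

isolate_44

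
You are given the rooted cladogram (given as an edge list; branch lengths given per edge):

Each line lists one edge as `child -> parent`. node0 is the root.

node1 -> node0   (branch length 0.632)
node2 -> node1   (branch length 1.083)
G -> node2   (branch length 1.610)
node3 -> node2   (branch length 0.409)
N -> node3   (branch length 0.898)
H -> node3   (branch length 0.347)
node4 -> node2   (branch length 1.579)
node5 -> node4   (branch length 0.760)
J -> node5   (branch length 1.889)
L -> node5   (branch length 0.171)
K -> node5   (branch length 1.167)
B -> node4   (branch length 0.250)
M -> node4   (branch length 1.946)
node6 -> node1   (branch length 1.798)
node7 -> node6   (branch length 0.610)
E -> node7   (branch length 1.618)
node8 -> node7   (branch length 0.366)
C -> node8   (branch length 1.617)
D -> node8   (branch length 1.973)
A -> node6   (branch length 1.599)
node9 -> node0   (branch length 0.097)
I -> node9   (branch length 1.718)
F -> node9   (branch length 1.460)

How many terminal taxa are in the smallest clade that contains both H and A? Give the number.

12

The MRCA of H and A is the node subtending ((G,(N,H),((J,L,K),B,M)),((E,(C,D)),A)).
That clade contains 12 terminal taxa: A, B, C, D, E, G, H, J, K, L, M, N.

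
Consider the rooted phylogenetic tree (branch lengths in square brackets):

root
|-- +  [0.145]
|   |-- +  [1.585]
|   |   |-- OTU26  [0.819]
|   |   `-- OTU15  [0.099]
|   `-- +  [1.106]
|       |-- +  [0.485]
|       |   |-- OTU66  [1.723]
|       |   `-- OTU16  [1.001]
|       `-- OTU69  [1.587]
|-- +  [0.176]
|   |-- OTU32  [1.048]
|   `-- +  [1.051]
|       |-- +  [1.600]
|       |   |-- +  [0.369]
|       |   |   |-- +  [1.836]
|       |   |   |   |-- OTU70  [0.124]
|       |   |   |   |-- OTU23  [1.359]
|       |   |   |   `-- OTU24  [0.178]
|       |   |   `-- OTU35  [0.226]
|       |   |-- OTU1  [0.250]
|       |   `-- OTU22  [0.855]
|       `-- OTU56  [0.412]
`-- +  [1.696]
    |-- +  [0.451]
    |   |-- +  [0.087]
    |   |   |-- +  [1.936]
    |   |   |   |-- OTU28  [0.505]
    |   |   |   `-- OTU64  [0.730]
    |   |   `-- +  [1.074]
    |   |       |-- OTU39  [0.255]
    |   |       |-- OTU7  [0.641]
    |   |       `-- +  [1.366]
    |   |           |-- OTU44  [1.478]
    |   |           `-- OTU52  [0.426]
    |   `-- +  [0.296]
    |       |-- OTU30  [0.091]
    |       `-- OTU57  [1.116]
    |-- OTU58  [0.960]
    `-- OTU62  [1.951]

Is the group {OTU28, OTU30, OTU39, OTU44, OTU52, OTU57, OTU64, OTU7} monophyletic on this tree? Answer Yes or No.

Yes

The most recent common ancestor of these taxa subtends (((OTU28,OTU64),(OTU39,OTU7,(OTU44,OTU52))),(OTU30,OTU57)).
That clade has exactly 8 tips — every listed taxon and nothing else — so the group is monophyletic.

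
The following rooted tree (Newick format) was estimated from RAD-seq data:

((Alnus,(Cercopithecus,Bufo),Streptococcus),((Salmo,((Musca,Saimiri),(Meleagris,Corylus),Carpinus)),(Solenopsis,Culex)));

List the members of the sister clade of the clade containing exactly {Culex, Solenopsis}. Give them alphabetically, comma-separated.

The clade containing exactly {Culex, Solenopsis} attaches to the tree at the node subtending ((Salmo,((Musca,Saimiri),(Meleagris,Corylus),Carpinus)),(Solenopsis,Culex)).
The other lineage descending from that same node — the sister group — is (Salmo,((Musca,Saimiri),(Meleagris,Corylus),Carpinus)); its 6 tips in alphabetical order are the answer.

Carpinus, Corylus, Meleagris, Musca, Saimiri, Salmo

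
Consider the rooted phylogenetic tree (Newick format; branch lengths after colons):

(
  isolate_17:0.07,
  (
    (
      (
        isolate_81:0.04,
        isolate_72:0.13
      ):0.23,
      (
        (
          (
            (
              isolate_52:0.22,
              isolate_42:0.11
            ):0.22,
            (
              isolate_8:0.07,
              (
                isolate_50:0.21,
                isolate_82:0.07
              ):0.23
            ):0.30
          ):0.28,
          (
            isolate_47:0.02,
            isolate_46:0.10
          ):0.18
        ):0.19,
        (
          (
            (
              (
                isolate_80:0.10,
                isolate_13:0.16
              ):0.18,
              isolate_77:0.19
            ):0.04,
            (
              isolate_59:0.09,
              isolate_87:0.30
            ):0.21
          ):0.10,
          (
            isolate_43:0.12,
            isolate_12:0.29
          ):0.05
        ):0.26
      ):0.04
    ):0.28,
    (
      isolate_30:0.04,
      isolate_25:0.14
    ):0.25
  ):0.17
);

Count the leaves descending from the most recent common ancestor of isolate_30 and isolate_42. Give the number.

The MRCA of isolate_30 and isolate_42 is the node subtending (((isolate_81,isolate_72),((((isolate_52,isolate_42),(isolate_8,(isolate_50,isolate_82))),(isolate_47,isolate_46)),((((isolate_80,isolate_13),isolate_77),(isolate_59,isolate_87)),(isolate_43,isolate_12)))),(isolate_30,isolate_25)).
That clade contains 18 terminal taxa: isolate_12, isolate_13, isolate_25, isolate_30, isolate_42, isolate_43, isolate_46, isolate_47, isolate_50, isolate_52, isolate_59, isolate_72, isolate_77, isolate_8, isolate_80, isolate_81, isolate_82, isolate_87.

18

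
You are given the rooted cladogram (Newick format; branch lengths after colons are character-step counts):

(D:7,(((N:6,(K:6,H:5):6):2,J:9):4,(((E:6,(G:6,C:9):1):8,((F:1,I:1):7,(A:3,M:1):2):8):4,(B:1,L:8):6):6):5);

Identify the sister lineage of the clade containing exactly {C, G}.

E

The clade containing exactly {C, G} attaches to the tree at the node subtending (E,(G,C)).
The other lineage descending from that same node — the sister group — is the single tip E.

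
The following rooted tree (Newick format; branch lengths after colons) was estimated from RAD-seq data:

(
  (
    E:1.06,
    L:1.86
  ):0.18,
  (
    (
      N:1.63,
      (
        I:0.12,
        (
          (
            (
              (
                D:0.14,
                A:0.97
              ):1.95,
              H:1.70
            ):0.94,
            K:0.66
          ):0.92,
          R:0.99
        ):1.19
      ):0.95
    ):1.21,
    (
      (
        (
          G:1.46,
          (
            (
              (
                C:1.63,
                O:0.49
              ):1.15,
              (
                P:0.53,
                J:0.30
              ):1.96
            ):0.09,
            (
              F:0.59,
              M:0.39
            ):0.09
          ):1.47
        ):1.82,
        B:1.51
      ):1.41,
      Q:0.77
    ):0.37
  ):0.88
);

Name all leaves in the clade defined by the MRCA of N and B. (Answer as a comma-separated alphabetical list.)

A, B, C, D, F, G, H, I, J, K, M, N, O, P, Q, R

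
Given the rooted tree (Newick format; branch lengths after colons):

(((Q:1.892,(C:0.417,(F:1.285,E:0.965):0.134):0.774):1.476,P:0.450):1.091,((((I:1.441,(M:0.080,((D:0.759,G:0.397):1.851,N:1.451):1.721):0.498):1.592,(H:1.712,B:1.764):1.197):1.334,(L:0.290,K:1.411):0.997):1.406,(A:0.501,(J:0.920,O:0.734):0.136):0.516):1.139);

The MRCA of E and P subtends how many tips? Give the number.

5

The MRCA of E and P is the node subtending ((Q,(C,(F,E))),P).
That clade contains 5 terminal taxa: C, E, F, P, Q.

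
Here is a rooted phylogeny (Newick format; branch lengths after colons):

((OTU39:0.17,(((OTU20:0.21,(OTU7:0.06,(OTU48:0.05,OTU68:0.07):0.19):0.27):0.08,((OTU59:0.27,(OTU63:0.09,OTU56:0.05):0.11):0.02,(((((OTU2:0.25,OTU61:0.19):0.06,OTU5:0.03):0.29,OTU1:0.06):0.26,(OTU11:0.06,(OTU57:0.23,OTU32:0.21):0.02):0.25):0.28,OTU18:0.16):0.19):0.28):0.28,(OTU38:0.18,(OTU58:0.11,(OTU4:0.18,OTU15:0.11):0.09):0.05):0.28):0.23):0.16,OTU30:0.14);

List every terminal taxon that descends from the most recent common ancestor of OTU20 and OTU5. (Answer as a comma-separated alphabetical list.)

Tracing OTU20: it sits inside (OTU20,(OTU7,(OTU48,OTU68))).
Tracing OTU5: it sits inside ((OTU2,OTU61),OTU5).
The smallest clade enclosing both is ((OTU20,(OTU7,(OTU48,OTU68))),((OTU59,(OTU63,OTU56)),(((((OTU2,OTU61),OTU5),OTU1),(OTU11,(OTU57,OTU32))),OTU18))); the answer is its 15 terminal taxa in alphabetical order.

OTU1, OTU11, OTU18, OTU2, OTU20, OTU32, OTU48, OTU5, OTU56, OTU57, OTU59, OTU61, OTU63, OTU68, OTU7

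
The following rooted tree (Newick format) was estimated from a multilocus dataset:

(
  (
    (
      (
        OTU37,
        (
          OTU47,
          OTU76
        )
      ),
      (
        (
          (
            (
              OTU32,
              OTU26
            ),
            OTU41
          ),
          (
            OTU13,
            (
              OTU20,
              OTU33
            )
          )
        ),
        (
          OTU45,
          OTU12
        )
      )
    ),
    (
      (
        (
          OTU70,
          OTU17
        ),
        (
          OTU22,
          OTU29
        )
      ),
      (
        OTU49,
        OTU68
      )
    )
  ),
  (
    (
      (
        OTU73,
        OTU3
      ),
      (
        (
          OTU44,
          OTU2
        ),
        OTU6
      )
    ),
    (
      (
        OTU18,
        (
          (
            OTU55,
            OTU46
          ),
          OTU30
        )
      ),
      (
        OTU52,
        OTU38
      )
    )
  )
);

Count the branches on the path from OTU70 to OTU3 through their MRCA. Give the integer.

The MRCA of OTU70 and OTU3 is the root of the tree.
From OTU70 up to that node: 5 branches. From OTU3 up to the same node: 4 branches. Total: 5 + 4 = 9.

9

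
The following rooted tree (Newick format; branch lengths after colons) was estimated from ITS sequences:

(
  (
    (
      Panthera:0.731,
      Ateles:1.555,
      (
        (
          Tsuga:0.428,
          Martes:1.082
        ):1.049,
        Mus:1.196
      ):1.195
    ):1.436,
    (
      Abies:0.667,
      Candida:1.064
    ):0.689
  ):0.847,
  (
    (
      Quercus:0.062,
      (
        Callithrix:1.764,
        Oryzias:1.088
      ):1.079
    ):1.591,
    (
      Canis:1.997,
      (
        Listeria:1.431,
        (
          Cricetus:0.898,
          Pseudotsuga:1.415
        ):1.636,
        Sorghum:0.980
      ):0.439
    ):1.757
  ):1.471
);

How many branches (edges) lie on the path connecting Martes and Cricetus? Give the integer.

The MRCA of Martes and Cricetus is the root of the tree.
From Martes up to that node: 5 branches. From Cricetus up to the same node: 5 branches. Total: 5 + 5 = 10.

10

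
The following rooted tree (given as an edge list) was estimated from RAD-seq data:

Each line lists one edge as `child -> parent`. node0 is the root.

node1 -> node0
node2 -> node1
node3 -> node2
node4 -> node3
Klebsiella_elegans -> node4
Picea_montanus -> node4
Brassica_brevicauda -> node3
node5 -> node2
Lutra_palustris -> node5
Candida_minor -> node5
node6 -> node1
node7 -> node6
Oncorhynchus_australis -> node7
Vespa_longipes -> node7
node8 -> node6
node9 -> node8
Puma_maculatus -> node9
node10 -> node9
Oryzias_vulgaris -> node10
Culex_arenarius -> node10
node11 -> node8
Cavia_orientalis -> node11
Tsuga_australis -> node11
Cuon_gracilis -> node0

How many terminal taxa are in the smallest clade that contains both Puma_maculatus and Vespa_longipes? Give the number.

7

The MRCA of Puma_maculatus and Vespa_longipes is the node subtending ((Oncorhynchus_australis,Vespa_longipes),((Puma_maculatus,(Oryzias_vulgaris,Culex_arenarius)),(Cavia_orientalis,Tsuga_australis))).
That clade contains 7 terminal taxa: Cavia_orientalis, Culex_arenarius, Oncorhynchus_australis, Oryzias_vulgaris, Puma_maculatus, Tsuga_australis, Vespa_longipes.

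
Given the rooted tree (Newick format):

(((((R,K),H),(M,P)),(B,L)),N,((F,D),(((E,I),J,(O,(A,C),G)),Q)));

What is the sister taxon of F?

D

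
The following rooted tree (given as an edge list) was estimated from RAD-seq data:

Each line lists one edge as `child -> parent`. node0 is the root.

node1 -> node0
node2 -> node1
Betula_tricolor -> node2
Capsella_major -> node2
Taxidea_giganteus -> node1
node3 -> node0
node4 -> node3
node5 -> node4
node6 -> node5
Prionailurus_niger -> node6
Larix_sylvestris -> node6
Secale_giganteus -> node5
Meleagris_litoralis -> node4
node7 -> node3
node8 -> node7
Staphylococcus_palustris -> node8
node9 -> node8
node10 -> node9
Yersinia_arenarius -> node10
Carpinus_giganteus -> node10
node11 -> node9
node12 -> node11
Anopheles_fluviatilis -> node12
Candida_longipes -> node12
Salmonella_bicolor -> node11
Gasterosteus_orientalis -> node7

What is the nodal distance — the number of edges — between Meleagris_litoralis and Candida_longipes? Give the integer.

The MRCA of Meleagris_litoralis and Candida_longipes is the node subtending ((((Prionailurus_niger,Larix_sylvestris),Secale_giganteus),Meleagris_litoralis),((Staphylococcus_palustris,((Yersinia_arenarius,Carpinus_giganteus),((Anopheles_fluviatilis,Candida_longipes),Salmonella_bicolor))),Gasterosteus_orientalis)).
From Meleagris_litoralis up to that node: 2 branches. From Candida_longipes up to the same node: 6 branches. Total: 2 + 6 = 8.

8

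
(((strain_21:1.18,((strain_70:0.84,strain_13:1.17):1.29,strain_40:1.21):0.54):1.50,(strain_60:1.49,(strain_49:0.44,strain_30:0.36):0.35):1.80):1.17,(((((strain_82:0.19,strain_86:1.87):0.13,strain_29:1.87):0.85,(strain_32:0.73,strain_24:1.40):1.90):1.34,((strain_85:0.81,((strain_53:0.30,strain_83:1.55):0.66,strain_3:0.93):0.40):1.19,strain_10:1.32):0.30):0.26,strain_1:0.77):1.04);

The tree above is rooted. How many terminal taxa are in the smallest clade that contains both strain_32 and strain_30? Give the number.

18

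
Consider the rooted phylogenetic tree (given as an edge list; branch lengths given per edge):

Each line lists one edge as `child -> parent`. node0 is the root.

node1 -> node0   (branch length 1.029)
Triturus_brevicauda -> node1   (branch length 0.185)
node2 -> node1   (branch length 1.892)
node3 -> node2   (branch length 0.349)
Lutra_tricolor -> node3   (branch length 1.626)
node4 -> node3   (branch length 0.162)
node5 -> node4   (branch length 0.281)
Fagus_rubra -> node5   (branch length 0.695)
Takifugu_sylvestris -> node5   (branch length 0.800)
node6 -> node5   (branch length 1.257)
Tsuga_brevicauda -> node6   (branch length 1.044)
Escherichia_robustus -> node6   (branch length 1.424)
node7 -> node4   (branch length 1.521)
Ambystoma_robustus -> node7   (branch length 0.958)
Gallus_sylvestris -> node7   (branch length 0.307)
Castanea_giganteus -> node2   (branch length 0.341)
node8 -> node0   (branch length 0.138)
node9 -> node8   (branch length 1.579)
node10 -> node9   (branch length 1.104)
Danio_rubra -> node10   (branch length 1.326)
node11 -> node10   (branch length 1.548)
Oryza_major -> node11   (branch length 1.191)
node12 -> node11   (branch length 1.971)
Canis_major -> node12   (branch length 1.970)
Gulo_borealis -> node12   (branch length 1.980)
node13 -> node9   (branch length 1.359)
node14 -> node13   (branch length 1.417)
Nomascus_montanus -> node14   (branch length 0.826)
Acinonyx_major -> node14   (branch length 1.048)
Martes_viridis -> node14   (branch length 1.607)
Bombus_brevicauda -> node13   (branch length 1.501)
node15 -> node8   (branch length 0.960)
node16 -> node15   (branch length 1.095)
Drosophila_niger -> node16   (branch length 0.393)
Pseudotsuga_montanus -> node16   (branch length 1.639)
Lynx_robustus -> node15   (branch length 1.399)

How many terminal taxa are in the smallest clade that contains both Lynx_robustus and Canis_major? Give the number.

The MRCA of Lynx_robustus and Canis_major is the node subtending (((Danio_rubra,(Oryza_major,(Canis_major,Gulo_borealis))),((Nomascus_montanus,Acinonyx_major,Martes_viridis),Bombus_brevicauda)),((Drosophila_niger,Pseudotsuga_montanus),Lynx_robustus)).
That clade contains 11 terminal taxa: Acinonyx_major, Bombus_brevicauda, Canis_major, Danio_rubra, Drosophila_niger, Gulo_borealis, Lynx_robustus, Martes_viridis, Nomascus_montanus, Oryza_major, Pseudotsuga_montanus.

11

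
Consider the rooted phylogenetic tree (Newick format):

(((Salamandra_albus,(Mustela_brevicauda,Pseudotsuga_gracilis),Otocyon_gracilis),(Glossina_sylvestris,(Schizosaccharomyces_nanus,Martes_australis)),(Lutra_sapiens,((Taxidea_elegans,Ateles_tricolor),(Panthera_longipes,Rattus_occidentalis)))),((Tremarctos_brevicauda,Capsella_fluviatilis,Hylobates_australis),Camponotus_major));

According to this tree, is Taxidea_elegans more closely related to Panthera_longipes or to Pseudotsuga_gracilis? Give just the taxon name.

The MRCA of Taxidea_elegans and Panthera_longipes subtends ((Taxidea_elegans,Ateles_tricolor),(Panthera_longipes,Rattus_occidentalis)) (4 taxa).
The MRCA of Taxidea_elegans and Pseudotsuga_gracilis subtends ((Salamandra_albus,(Mustela_brevicauda,Pseudotsuga_gracilis),Otocyon_gracilis),(Glossina_sylvestris,(Schizosaccharomyces_nanus,Martes_australis)),(Lutra_sapiens,((Taxidea_elegans,Ateles_tricolor),(Panthera_longipes,Rattus_occidentalis)))) (12 taxa).
The first is nested inside the second, so Taxidea_elegans shares a more recent common ancestor with Panthera_longipes.

Panthera_longipes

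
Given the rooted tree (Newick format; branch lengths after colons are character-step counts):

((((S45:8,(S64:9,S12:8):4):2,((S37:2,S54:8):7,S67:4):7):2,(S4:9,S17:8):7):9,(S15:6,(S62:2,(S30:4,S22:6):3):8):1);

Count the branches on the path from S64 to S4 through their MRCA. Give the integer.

The MRCA of S64 and S4 is the node subtending (((S45,(S64,S12)),((S37,S54),S67)),(S4,S17)).
From S64 up to that node: 4 branches. From S4 up to the same node: 2 branches. Total: 4 + 2 = 6.

6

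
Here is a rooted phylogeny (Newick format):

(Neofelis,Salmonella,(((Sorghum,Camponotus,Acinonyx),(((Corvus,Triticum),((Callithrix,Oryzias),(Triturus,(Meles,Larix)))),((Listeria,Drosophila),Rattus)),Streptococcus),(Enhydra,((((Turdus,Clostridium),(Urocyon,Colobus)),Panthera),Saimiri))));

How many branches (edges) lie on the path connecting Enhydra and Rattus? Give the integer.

6

The MRCA of Enhydra and Rattus is the node subtending (((Sorghum,Camponotus,Acinonyx),(((Corvus,Triticum),((Callithrix,Oryzias),(Triturus,(Meles,Larix)))),((Listeria,Drosophila),Rattus)),Streptococcus),(Enhydra,((((Turdus,Clostridium),(Urocyon,Colobus)),Panthera),Saimiri))).
From Enhydra up to that node: 2 branches. From Rattus up to the same node: 4 branches. Total: 2 + 4 = 6.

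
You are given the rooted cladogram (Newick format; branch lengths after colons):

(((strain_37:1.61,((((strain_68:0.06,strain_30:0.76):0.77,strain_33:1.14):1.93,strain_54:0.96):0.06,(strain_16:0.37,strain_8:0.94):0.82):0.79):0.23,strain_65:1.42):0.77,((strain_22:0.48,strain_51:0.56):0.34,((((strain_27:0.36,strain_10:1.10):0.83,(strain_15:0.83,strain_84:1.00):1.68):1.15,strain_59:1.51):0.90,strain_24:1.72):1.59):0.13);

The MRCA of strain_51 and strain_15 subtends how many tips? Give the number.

8

The MRCA of strain_51 and strain_15 is the node subtending ((strain_22,strain_51),((((strain_27,strain_10),(strain_15,strain_84)),strain_59),strain_24)).
That clade contains 8 terminal taxa: strain_10, strain_15, strain_22, strain_24, strain_27, strain_51, strain_59, strain_84.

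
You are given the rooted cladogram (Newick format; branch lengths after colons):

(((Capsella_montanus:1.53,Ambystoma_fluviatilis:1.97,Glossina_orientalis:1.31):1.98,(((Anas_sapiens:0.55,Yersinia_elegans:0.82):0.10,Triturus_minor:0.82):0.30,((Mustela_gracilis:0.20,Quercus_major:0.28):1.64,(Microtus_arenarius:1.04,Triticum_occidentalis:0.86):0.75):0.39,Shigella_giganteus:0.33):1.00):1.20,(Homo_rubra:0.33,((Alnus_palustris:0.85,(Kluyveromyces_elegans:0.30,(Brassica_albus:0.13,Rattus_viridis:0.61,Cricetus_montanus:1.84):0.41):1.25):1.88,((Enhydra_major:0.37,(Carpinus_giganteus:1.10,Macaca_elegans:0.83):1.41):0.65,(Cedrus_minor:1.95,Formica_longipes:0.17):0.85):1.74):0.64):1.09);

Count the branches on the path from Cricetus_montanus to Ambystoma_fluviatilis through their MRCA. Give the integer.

The MRCA of Cricetus_montanus and Ambystoma_fluviatilis is the root of the tree.
From Cricetus_montanus up to that node: 6 branches. From Ambystoma_fluviatilis up to the same node: 3 branches. Total: 6 + 3 = 9.

9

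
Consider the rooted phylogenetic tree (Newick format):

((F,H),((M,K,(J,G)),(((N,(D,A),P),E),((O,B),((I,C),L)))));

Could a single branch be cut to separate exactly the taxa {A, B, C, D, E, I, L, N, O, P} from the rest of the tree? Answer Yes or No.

The most recent common ancestor of these taxa subtends (((N,(D,A),P),E),((O,B),((I,C),L))).
That clade has exactly 10 tips — every listed taxon and nothing else — so the group is monophyletic.

Yes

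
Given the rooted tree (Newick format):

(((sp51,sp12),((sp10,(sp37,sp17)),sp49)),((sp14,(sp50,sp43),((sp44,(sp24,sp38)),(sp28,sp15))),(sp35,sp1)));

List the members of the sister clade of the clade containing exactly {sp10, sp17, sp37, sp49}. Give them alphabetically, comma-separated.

sp12, sp51

The clade containing exactly {sp10, sp17, sp37, sp49} attaches to the tree at the node subtending ((sp51,sp12),((sp10,(sp37,sp17)),sp49)).
The other lineage descending from that same node — the sister group — is (sp51,sp12); its 2 tips in alphabetical order are the answer.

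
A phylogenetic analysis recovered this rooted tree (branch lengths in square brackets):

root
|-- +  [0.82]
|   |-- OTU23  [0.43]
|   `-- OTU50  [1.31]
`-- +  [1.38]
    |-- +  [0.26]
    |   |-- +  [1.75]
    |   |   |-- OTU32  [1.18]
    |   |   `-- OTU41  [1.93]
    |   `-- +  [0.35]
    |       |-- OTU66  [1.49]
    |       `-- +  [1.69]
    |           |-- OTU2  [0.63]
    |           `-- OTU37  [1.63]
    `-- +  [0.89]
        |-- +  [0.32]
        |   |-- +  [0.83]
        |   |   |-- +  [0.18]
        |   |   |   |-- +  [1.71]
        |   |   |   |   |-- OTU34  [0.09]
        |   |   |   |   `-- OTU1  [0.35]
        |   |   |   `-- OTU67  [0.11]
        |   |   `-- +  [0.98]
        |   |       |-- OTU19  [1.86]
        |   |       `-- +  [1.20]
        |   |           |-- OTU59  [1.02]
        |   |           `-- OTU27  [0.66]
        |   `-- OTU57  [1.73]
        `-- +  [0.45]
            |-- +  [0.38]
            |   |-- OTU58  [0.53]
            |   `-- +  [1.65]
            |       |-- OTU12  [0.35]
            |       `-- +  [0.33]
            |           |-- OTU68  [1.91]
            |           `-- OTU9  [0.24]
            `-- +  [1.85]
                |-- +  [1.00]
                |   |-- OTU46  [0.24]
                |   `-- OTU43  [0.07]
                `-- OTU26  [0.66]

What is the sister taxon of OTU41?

OTU32

OTU41 attaches to the tree at the node subtending (OTU32,OTU41).
The other lineage descending from that same node — the sister group — is the single tip OTU32.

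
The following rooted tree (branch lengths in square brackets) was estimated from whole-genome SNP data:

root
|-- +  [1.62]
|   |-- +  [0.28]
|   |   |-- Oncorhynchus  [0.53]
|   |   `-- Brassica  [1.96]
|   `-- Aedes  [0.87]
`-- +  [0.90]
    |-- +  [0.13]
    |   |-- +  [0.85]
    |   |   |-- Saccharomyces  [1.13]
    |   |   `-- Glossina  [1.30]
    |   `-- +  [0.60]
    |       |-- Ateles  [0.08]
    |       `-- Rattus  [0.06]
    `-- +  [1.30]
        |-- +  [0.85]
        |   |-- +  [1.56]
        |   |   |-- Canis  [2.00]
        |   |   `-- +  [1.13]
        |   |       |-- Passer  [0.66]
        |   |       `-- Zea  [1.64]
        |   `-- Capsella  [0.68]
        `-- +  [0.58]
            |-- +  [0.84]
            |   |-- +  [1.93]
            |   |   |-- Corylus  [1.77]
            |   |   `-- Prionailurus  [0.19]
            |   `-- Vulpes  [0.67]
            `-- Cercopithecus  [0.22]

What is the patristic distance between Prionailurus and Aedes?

8.23

The path runs Prionailurus → … → MRCA → … → Aedes; the MRCA is the root of the tree.
Branch lengths along that path: 0.19 + 1.93 + 0.84 + 0.58 + 1.30 + 0.90 + 1.62 + 0.87 = 8.23.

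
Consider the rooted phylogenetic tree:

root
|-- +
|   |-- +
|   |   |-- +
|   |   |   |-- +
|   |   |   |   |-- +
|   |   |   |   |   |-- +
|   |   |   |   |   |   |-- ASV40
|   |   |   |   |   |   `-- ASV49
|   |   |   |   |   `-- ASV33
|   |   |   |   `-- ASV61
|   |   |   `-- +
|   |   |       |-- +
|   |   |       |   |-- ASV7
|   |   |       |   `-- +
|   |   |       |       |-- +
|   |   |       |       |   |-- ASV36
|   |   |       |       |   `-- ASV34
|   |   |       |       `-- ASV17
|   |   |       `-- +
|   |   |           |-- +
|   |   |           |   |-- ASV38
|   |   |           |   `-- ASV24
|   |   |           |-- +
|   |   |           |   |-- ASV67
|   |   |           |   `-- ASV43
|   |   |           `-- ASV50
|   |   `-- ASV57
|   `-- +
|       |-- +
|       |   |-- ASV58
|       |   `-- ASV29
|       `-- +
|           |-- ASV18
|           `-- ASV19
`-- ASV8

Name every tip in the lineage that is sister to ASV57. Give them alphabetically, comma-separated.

ASV17, ASV24, ASV33, ASV34, ASV36, ASV38, ASV40, ASV43, ASV49, ASV50, ASV61, ASV67, ASV7

ASV57 attaches to the tree at the node subtending (((((ASV40,ASV49),ASV33),ASV61),((ASV7,((ASV36,ASV34),ASV17)),((ASV38,ASV24),(ASV67,ASV43),ASV50))),ASV57).
The other lineage descending from that same node — the sister group — is ((((ASV40,ASV49),ASV33),ASV61),((ASV7,((ASV36,ASV34),ASV17)),((ASV38,ASV24),(ASV67,ASV43),ASV50))); its 13 tips in alphabetical order are the answer.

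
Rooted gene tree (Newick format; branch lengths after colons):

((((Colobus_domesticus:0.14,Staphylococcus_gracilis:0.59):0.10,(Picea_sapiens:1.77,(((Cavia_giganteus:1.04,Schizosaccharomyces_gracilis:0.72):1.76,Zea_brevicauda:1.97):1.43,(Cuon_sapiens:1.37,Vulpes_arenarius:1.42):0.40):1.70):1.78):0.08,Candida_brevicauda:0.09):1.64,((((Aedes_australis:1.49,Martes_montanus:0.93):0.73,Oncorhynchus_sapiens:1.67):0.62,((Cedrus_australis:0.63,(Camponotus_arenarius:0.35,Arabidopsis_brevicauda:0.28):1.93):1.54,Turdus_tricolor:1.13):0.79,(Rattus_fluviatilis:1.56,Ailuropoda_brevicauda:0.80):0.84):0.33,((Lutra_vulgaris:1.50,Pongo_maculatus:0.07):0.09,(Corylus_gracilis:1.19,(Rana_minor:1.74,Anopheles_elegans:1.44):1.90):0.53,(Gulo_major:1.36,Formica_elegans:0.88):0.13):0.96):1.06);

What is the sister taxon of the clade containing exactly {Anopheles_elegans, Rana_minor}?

Corylus_gracilis

The clade containing exactly {Anopheles_elegans, Rana_minor} attaches to the tree at the node subtending (Corylus_gracilis,(Rana_minor,Anopheles_elegans)).
The other lineage descending from that same node — the sister group — is the single tip Corylus_gracilis.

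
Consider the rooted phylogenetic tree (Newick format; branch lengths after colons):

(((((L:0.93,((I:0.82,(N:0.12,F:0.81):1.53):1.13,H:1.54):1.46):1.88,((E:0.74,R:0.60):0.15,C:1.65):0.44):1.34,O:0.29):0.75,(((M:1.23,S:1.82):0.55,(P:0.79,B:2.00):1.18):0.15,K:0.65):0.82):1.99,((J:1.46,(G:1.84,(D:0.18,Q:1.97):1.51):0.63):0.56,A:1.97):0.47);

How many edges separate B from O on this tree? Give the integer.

6

The MRCA of B and O is the node subtending ((((L,((I,(N,F)),H)),((E,R),C)),O),(((M,S),(P,B)),K)).
From B up to that node: 4 branches. From O up to the same node: 2 branches. Total: 4 + 2 = 6.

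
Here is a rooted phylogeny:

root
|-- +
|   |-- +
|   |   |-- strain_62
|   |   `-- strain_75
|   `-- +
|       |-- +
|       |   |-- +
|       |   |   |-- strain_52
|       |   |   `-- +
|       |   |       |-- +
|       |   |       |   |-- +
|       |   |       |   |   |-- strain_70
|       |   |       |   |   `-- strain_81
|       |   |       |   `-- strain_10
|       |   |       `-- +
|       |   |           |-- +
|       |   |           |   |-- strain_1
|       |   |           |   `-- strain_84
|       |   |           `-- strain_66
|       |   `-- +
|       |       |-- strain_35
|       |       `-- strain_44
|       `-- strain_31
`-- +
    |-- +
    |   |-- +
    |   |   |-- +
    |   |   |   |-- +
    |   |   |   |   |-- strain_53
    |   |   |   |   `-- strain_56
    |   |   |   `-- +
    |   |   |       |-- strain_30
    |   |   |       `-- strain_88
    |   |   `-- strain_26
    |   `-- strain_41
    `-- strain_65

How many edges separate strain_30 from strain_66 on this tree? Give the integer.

13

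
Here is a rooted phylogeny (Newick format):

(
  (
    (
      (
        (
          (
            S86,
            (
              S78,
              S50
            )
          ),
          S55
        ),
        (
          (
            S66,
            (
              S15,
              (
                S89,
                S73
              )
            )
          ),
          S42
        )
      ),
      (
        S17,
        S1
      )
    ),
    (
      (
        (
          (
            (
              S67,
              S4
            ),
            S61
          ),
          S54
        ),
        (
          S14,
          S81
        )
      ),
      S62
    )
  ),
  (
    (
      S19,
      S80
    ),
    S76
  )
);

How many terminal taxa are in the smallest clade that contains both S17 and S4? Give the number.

18

The MRCA of S17 and S4 is the node subtending (((((S86,(S78,S50)),S55),((S66,(S15,(S89,S73))),S42)),(S17,S1)),(((((S67,S4),S61),S54),(S14,S81)),S62)).
That clade contains 18 terminal taxa: S1, S14, S15, S17, S4, S42, S50, S54, S55, S61, S62, S66, S67, S73, S78, S81, S86, S89.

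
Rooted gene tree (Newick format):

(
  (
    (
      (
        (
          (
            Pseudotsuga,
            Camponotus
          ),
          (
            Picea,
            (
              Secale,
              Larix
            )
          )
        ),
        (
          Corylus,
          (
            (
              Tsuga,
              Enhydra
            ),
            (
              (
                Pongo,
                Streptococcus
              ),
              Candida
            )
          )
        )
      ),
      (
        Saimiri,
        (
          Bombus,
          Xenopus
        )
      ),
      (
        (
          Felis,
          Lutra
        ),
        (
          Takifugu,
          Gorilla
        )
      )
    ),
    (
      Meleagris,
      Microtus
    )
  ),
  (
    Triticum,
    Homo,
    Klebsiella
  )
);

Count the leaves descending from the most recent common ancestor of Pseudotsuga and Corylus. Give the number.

The MRCA of Pseudotsuga and Corylus is the node subtending (((Pseudotsuga,Camponotus),(Picea,(Secale,Larix))),(Corylus,((Tsuga,Enhydra),((Pongo,Streptococcus),Candida)))).
That clade contains 11 terminal taxa: Camponotus, Candida, Corylus, Enhydra, Larix, Picea, Pongo, Pseudotsuga, Secale, Streptococcus, Tsuga.

11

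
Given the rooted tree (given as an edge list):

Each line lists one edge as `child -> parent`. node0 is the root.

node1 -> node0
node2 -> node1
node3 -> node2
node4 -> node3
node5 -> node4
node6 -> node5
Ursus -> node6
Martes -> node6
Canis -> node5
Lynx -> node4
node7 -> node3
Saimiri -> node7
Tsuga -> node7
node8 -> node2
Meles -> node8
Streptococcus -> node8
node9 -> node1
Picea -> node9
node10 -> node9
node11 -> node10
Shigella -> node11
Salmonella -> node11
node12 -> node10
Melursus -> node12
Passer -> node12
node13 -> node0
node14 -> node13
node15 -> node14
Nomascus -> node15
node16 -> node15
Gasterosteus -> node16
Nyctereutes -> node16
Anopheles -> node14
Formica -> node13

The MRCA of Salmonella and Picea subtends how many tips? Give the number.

The MRCA of Salmonella and Picea is the node subtending (Picea,((Shigella,Salmonella),(Melursus,Passer))).
That clade contains 5 terminal taxa: Melursus, Passer, Picea, Salmonella, Shigella.

5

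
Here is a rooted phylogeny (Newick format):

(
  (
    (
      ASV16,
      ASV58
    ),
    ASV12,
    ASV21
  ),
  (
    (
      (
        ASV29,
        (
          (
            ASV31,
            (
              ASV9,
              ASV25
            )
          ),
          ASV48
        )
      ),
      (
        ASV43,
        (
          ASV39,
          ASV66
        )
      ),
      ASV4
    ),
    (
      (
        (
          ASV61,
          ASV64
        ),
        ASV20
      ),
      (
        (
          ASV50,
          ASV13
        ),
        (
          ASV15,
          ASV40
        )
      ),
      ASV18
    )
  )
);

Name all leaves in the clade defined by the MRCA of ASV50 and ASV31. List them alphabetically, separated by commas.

ASV13, ASV15, ASV18, ASV20, ASV25, ASV29, ASV31, ASV39, ASV4, ASV40, ASV43, ASV48, ASV50, ASV61, ASV64, ASV66, ASV9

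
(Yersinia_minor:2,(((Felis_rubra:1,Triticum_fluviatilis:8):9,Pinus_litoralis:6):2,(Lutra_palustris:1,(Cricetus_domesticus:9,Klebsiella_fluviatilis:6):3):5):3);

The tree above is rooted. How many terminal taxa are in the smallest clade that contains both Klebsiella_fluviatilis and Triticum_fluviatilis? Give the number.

6

The MRCA of Klebsiella_fluviatilis and Triticum_fluviatilis is the node subtending (((Felis_rubra,Triticum_fluviatilis),Pinus_litoralis),(Lutra_palustris,(Cricetus_domesticus,Klebsiella_fluviatilis))).
That clade contains 6 terminal taxa: Cricetus_domesticus, Felis_rubra, Klebsiella_fluviatilis, Lutra_palustris, Pinus_litoralis, Triticum_fluviatilis.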